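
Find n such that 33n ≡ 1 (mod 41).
Since 41 is prime, by Fermat 33^(-1) ≡ 33^{39} ≡ 5 (mod 41). Verify: 33 × 5 = 165 ≡ 1 (mod 41)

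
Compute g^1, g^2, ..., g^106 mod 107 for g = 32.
32^1, 32^2, ..., 32^{106} mod 107: [32, 61, 26, 83, 88, 34, 18, 41, 28, 40, 103, 86, 77, 3, 96, 76, 78, 35, 50, 102, 54, 16, 84, 13, 95, 44, 17, 9, 74, 14, 20, 105, 43, 92, 55, 48, 38, 39, 71, 25, 51, 27, 8, 42, 60, 101, 22, 62, 58, 37, 7, 10, 106, 75, 46, 81, 24, 19, 73, 89, 66, 79, 67, 4, 21, 30, 104, 11, 31, 29, 72, 57, 5, 53, 91, 23, 94, 12, 63, 90, 98, 33, 93, 87, 2, 64, 15, 52, 59, 69, 68, 36, 82, 56, 80, 99, 65, 47, 6, 85, 45, 49, 70, 100, 97, 1]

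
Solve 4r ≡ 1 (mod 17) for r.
Since 17 is prime, by Fermat 4^(-1) ≡ 4^{15} ≡ 13 (mod 17). Verify: 4 × 13 = 52 ≡ 1 (mod 17)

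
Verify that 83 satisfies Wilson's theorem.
(82)! mod 83 = 82. Since this equals -1 (mod 83), Wilson confirms 83 is prime.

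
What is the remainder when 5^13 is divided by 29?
By repeated squaring (mod 29): 5^{1}≡5, 5^{2}≡25, 5^{4}≡16, 5^{8}≡24. Then 5^{13} = 5^{8+4+1} ≡ 24 × 16 × 5 ≡ 6 (mod 29)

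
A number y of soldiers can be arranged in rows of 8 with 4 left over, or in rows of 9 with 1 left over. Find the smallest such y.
M = 8 × 9 = 72. M₁ = 9, y₁ ≡ 1 mod 8. M₂ = 8, y₂ ≡ 8 mod 9. y = 4×9×1 + 1×8×8 ≡ 28 mod 72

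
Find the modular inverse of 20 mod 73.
Since 73 is prime, by Fermat 20^(-1) ≡ 20^{71} ≡ 11 mod 73. Verify: 20 × 11 = 220 ≡ 1 mod 73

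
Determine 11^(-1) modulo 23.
Since 23 is prime, by Fermat 11^(-1) ≡ 11^{21} ≡ 21 mod 23. Verify: 11 × 21 = 231 ≡ 1 mod 23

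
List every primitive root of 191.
There are φ(190) = 72 primitive roots mod 191: {19, 21, 22, 28, 29, 33, 35, 42, 44, 47, 53, 56, 57, 58, 61, 62, 63, 71, 73, 74, 76, 83, 87, 88, 89, 91, 93, 94, 95, 99, 101, 105, 106, 110, 111, 112, 113, 114, 116, 119, 123, 124, 126, 127, 131, 132, 137, 140, 141, 143, 145, 146, 148, 151, 157, 164, 165, 167, 168, 171, 173, 174, 175, 176, 178, 179, 181, 182, 183, 187, 188, 189}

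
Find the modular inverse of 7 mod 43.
Since 43 is prime, by Fermat 7^(-1) ≡ 7^{41} ≡ 37 (mod 43). Verify: 7 × 37 = 259 ≡ 1 (mod 43)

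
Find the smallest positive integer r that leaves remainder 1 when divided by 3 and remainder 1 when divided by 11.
M = 3 × 11 = 33. M₁ = 11, y₁ ≡ 2 (mod 3). M₂ = 3, y₂ ≡ 4 (mod 11). r = 1×11×2 + 1×3×4 ≡ 1 (mod 33)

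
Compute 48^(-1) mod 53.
Since 53 is prime, by Fermat 48^(-1) ≡ 48^{51} ≡ 21 mod 53. Verify: 48 × 21 = 1008 ≡ 1 mod 53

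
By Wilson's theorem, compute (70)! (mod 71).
By Wilson's theorem, (70)! ≡ -1 ≡ 70 (mod 71)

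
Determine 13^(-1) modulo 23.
Since 23 is prime, by Fermat 13^(-1) ≡ 13^{21} ≡ 16 (mod 23). Verify: 13 × 16 = 208 ≡ 1 (mod 23)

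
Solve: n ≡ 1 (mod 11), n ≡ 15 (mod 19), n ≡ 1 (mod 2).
M = 11 × 19 × 2 = 418. M₁ = 38, y₁ ≡ 9 (mod 11). M₂ = 22, y₂ ≡ 13 (mod 19). M₃ = 209, y₃ ≡ 1 (mod 2). n = 1×38×9 + 15×22×13 + 1×209×1 ≡ 243 (mod 418)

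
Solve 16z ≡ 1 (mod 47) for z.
Since 47 is prime, by Fermat 16^(-1) ≡ 16^{45} ≡ 3 (mod 47). Verify: 16 × 3 = 48 ≡ 1 (mod 47)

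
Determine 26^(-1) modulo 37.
Since 37 is prime, by Fermat 26^(-1) ≡ 26^{35} ≡ 10 mod 37. Verify: 26 × 10 = 260 ≡ 1 mod 37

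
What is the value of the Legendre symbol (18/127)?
(18/127) = 18^{63} mod 127 = 1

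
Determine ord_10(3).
Powers of 3 mod 10: 3^1≡3, 3^2≡9, 3^3≡7, 3^4≡1. So the order of 3 is 4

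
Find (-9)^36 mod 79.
By repeated squaring mod 79: (-9)^{1}≡70, (-9)^{2}≡2, (-9)^{4}≡4, (-9)^{8}≡16, (-9)^{16}≡19, (-9)^{32}≡45. Then (-9)^{36} = (-9)^{32+4} ≡ 45 × 4 ≡ 22 mod 79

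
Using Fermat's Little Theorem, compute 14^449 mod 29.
By Fermat: 14^{28} ≡ 1 (mod 29). 449 ≡ 1 (mod 28). So 14^{449} ≡ 14^{1} ≡ 14 (mod 29)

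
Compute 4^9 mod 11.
By repeated squaring mod 11: 4^{1}≡4, 4^{2}≡5, 4^{4}≡3, 4^{8}≡9. Then 4^{9} = 4^{8+1} ≡ 9 × 4 ≡ 3 mod 11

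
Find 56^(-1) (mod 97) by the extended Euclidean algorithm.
Extended GCD: 56(26) + 97(-15) = 1. So 56^(-1) ≡ 26 (mod 97). Verify: 56 × 26 = 1456 ≡ 1 (mod 97)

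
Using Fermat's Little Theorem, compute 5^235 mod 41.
By Fermat: 5^{40} ≡ 1 (mod 41). 235 ≡ 35 (mod 40). So 5^{235} ≡ 5^{35} ≡ 32 (mod 41)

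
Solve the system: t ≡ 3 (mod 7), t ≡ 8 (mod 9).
M = 7 × 9 = 63. M₁ = 9, y₁ ≡ 4 (mod 7). M₂ = 7, y₂ ≡ 4 (mod 9). t = 3×9×4 + 8×7×4 ≡ 17 (mod 63)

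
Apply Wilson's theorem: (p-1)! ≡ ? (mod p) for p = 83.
By Wilson's theorem, (82)! ≡ -1 ≡ 82 (mod 83)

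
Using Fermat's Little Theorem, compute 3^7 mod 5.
By Fermat: 3^{4} ≡ 1 mod 5. So 3^{7} = 3^{4} · 3^{3} ≡ 3^{3} ≡ 2 mod 5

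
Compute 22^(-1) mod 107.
Since 107 is prime, by Fermat 22^(-1) ≡ 22^{105} ≡ 73 mod 107. Verify: 22 × 73 = 1606 ≡ 1 mod 107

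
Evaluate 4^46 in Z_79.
By repeated squaring mod 79: 4^{1}≡4, 4^{2}≡16, 4^{4}≡19, 4^{8}≡45, 4^{16}≡50, 4^{32}≡51. Then 4^{46} = 4^{32+8+4+2} ≡ 51 × 45 × 19 × 16 ≡ 31 mod 79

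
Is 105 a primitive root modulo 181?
ord_181(105) divides 180. For each prime q|180: 105^{90}≡180, 105^{60}≡132, 105^{36}≡42, none ≡ 1. So 105 has order 180 and is a primitive root mod 181.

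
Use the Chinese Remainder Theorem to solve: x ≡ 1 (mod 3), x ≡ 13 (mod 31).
M = 3 × 31 = 93. M₁ = 31, y₁ ≡ 1 (mod 3). M₂ = 3, y₂ ≡ 21 (mod 31). x = 1×31×1 + 13×3×21 ≡ 13 (mod 93)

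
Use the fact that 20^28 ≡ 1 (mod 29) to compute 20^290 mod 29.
By Fermat: 20^{28} ≡ 1 (mod 29). 290 ≡ 10 (mod 28). So 20^{290} ≡ 20^{10} ≡ 25 (mod 29)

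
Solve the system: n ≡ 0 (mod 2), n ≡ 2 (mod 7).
M = 2 × 7 = 14. M₁ = 7, y₁ ≡ 1 (mod 2). M₂ = 2, y₂ ≡ 4 (mod 7). n = 0×7×1 + 2×2×4 ≡ 2 (mod 14)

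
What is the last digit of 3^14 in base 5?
Using Fermat: 3^{4} ≡ 1 mod 5. 14 ≡ 2 mod 4. So 3^{14} ≡ 3^{2} ≡ 4 mod 5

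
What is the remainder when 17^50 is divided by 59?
By repeated squaring mod 59: 17^{1}≡17, 17^{2}≡53, 17^{4}≡36, 17^{8}≡57, 17^{16}≡4, 17^{32}≡16. Then 17^{50} = 17^{32+16+2} ≡ 16 × 4 × 53 ≡ 29 mod 59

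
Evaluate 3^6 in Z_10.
By repeated squaring mod 10: 3^{1}≡3, 3^{2}≡9, 3^{4}≡1. Then 3^{6} = 3^{4+2} ≡ 1 × 9 ≡ 9 mod 10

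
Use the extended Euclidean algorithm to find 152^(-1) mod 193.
Extended GCD: 152(80) + 193(-63) = 1. So 152^(-1) ≡ 80 (mod 193). Verify: 152 × 80 = 12160 ≡ 1 (mod 193)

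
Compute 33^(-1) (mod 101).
Since 101 is prime, by Fermat 33^(-1) ≡ 33^{99} ≡ 49 (mod 101). Verify: 33 × 49 = 1617 ≡ 1 (mod 101)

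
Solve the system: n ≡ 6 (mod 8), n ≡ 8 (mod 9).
M = 8 × 9 = 72. M₁ = 9, y₁ ≡ 1 (mod 8). M₂ = 8, y₂ ≡ 8 (mod 9). n = 6×9×1 + 8×8×8 ≡ 62 (mod 72)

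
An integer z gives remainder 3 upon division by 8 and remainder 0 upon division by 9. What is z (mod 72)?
M = 8 × 9 = 72. M₁ = 9, y₁ ≡ 1 (mod 8). M₂ = 8, y₂ ≡ 8 (mod 9). z = 3×9×1 + 0×8×8 ≡ 27 (mod 72)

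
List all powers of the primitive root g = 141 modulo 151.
141^1, 141^2, ..., 141^{150} mod 151: [141, 100, 57, 34, 113, 78, 126, 99, 67, 85, 56, 44, 13, 21, 92, 137, 140, 110, 108, 128, 79, 116, 48, 124, 119, 18, 122, 139, 120, 8, 71, 45, 3, 121, 149, 20, 102, 37, 83, 76, 146, 50, 104, 17, 132, 39, 63, 125, 109, 118, 28, 22, 82, 86, 46, 144, 70, 55, 54, 64, 115, 58, 24, 62, 135, 9, 61, 145, 60, 4, 111, 98, 77, 136, 150, 10, 51, 94, 117, 38, 73, 25, 52, 84, 66, 95, 107, 138, 130, 59, 14, 11, 41, 43, 23, 72, 35, 103, 27, 32, 133, 29, 12, 31, 143, 80, 106, 148, 30, 2, 131, 49, 114, 68, 75, 5, 101, 47, 134, 19, 112, 88, 26, 42, 33, 123, 129, 69, 65, 105, 7, 81, 96, 97, 87, 36, 93, 127, 89, 16, 142, 90, 6, 91, 147, 40, 53, 74, 15, 1]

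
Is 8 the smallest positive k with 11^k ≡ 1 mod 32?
Powers of 11 mod 32: 11^1≡11, 11^2≡25, 11^3≡19, 11^4≡17, 11^5≡27, 11^6≡9, 11^7≡3, 11^8≡1. First k with 11^k≡1 is k=8. Yes, ord_32(11) = 8.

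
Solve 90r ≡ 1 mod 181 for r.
Since 181 is prime, by Fermat 90^(-1) ≡ 90^{179} ≡ 179 mod 181. Verify: 90 × 179 = 16110 ≡ 1 mod 181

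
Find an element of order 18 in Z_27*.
2 has order 18 mod 27 since 2^{18} ≡ 1 mod 27 and no smaller power works.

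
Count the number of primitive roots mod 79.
Number of primitive roots mod 79 = φ(p-1) = φ(78) = 24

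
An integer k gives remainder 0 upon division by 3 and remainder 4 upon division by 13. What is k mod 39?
M = 3 × 13 = 39. M₁ = 13, y₁ ≡ 1 mod 3. M₂ = 3, y₂ ≡ 9 mod 13. k = 0×13×1 + 4×3×9 ≡ 30 mod 39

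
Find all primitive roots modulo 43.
There are φ(42) = 12 primitive roots mod 43: {3, 5, 12, 18, 19, 20, 26, 28, 29, 30, 33, 34}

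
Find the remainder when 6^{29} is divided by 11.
By Fermat: 6^{10} ≡ 1 mod 11. 29 = 2×10 + 9. So 6^{29} ≡ 6^{9} ≡ 2 mod 11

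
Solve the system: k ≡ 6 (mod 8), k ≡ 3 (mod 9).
M = 8 × 9 = 72. M₁ = 9, y₁ ≡ 1 (mod 8). M₂ = 8, y₂ ≡ 8 (mod 9). k = 6×9×1 + 3×8×8 ≡ 30 (mod 72)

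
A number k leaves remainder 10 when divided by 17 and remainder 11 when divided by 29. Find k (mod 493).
M = 17 × 29 = 493. M₁ = 29, y₁ ≡ 10 (mod 17). M₂ = 17, y₂ ≡ 12 (mod 29). k = 10×29×10 + 11×17×12 ≡ 214 (mod 493)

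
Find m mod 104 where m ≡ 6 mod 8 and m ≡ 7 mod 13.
M = 8 × 13 = 104. M₁ = 13, y₁ ≡ 5 mod 8. M₂ = 8, y₂ ≡ 5 mod 13. m = 6×13×5 + 7×8×5 ≡ 46 mod 104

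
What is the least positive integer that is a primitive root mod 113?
g = 3. Powers: [3, 9, 27, 81, 17, 51, 40, 7, ...] generates all 112 non-zero residues.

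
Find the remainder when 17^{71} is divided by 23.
By Fermat: 17^{22} ≡ 1 mod 23. 71 = 3×22 + 5. So 17^{71} ≡ 17^{5} ≡ 21 mod 23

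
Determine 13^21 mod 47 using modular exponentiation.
By repeated squaring mod 47: 13^{1}≡13, 13^{2}≡28, 13^{4}≡32, 13^{8}≡37, 13^{16}≡6. Then 13^{21} = 13^{16+4+1} ≡ 6 × 32 × 13 ≡ 5 mod 47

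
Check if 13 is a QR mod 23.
By Euler's criterion: 13^{11} ≡ 1 mod 23. Since this equals 1, 13 is a QR.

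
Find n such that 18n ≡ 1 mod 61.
Since 61 is prime, by Fermat 18^(-1) ≡ 18^{59} ≡ 17 mod 61. Verify: 18 × 17 = 306 ≡ 1 mod 61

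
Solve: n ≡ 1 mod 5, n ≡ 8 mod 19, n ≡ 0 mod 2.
M = 5 × 19 × 2 = 190. M₁ = 38, y₁ ≡ 2 mod 5. M₂ = 10, y₂ ≡ 2 mod 19. M₃ = 95, y₃ ≡ 1 mod 2. n = 1×38×2 + 8×10×2 + 0×95×1 ≡ 46 mod 190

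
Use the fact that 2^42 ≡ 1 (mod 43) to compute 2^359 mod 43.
By Fermat: 2^{42} ≡ 1 (mod 43). 359 ≡ 23 (mod 42). So 2^{359} ≡ 2^{23} ≡ 39 (mod 43)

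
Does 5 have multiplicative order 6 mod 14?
Powers of 5 mod 14: 5^1≡5, 5^2≡11, 5^3≡13, 5^4≡9, 5^5≡3, 5^6≡1. First k with 5^k≡1 is k=6. Yes, ord_14(5) = 6.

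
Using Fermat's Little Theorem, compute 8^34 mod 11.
By Fermat: 8^{10} ≡ 1 mod 11. 34 = 3×10 + 4. So 8^{34} ≡ 8^{4} ≡ 4 mod 11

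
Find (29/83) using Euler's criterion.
(29/83) = 29^{41} mod 83 = 1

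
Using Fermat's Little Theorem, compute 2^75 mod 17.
By Fermat: 2^{16} ≡ 1 (mod 17). 75 = 4×16 + 11. So 2^{75} ≡ 2^{11} ≡ 8 (mod 17)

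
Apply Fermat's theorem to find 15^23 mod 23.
By Fermat: 15^{22} ≡ 1 mod 23. So 15^{23} = 15^{22} · 15^{1} ≡ 15^{1} ≡ 15 mod 23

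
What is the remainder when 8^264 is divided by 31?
Using Fermat: 8^{30} ≡ 1 mod 31. 264 ≡ 24 mod 30. So 8^{264} ≡ 8^{24} ≡ 4 mod 31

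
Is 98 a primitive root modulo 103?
98^{51} ≡ 1 mod 103 and 51 < 102, so ord_103(98) = 51 ≠ 102 and 98 is not a primitive root.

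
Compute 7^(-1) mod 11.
Since 11 is prime, by Fermat 7^(-1) ≡ 7^{9} ≡ 8 mod 11. Verify: 7 × 8 = 56 ≡ 1 mod 11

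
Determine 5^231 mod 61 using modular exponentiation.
Using Fermat: 5^{60} ≡ 1 mod 61. 231 ≡ 51 mod 60. So 5^{231} ≡ 5^{51} ≡ 52 mod 61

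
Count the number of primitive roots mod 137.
A prime p has φ(p-1) primitive roots; here φ(136) = 64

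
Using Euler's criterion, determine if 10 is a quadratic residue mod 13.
By Euler's criterion: 10^{6} ≡ 1 (mod 13). Since this equals 1, 10 is a QR.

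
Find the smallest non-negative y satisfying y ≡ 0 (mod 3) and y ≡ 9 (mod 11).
M = 3 × 11 = 33. M₁ = 11, y₁ ≡ 2 (mod 3). M₂ = 3, y₂ ≡ 4 (mod 11). y = 0×11×2 + 9×3×4 ≡ 9 (mod 33)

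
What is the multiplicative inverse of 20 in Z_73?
Since 73 is prime, by Fermat 20^(-1) ≡ 20^{71} ≡ 11 mod 73. Verify: 20 × 11 = 220 ≡ 1 mod 73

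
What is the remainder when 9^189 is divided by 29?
Using Fermat: 9^{28} ≡ 1 mod 29. 189 ≡ 21 mod 28. So 9^{189} ≡ 9^{21} ≡ 28 mod 29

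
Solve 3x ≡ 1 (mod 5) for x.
Since 5 is prime, by Fermat 3^(-1) ≡ 3^{3} ≡ 2 (mod 5). Verify: 3 × 2 = 6 ≡ 1 (mod 5)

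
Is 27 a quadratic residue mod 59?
By Euler's criterion: 27^{29} ≡ 1 mod 59. Since this equals 1, 27 is a QR.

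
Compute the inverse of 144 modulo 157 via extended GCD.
Extended GCD: 144(12) + 157(-11) = 1. So 144^(-1) ≡ 12 (mod 157). Verify: 144 × 12 = 1728 ≡ 1 (mod 157)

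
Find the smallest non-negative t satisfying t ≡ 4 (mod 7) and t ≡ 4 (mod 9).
M = 7 × 9 = 63. M₁ = 9, y₁ ≡ 4 (mod 7). M₂ = 7, y₂ ≡ 4 (mod 9). t = 4×9×4 + 4×7×4 ≡ 4 (mod 63)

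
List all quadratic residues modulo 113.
Quadratic residues modulo 113: {1, 2, 4, 7, 8, 9, 11, 13, 14, 15, 16, 18, 22, 25, 26, 28, 30, 31, 32, 36, 41, 44, 49, 50, 51, 52, 53, 56, 57, 60, 61, 62, 63, 64, 69, 72, 77, 81, 82, 83, 85, 87, 88, 91, 95, 97, 98, 99, 100, 102, 104, 105, 106, 109, 111, 112}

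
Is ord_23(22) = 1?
Powers of 22 mod 23: 22^1≡22, 22^2≡1. 22^1≡22≢1, so ord ≠ 1. No, the actual order is 2.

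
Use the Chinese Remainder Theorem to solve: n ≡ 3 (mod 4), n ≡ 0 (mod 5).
M = 4 × 5 = 20. M₁ = 5, y₁ ≡ 1 (mod 4). M₂ = 4, y₂ ≡ 4 (mod 5). n = 3×5×1 + 0×4×4 ≡ 15 (mod 20)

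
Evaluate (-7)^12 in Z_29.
By repeated squaring (mod 29): (-7)^{1}≡22, (-7)^{2}≡20, (-7)^{4}≡23, (-7)^{8}≡7. Then (-7)^{12} = (-7)^{8+4} ≡ 7 × 23 ≡ 16 (mod 29)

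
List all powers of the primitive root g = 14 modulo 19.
14^1, 14^2, ..., 14^{18} mod 19: [14, 6, 8, 17, 10, 7, 3, 4, 18, 5, 13, 11, 2, 9, 12, 16, 15, 1]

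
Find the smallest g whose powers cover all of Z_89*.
g = 3. Powers: [3, 9, 27, 81, 65, 17, ...] generates all 88 non-zero residues.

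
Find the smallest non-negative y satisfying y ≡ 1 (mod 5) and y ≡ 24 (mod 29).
M = 5 × 29 = 145. M₁ = 29, y₁ ≡ 4 (mod 5). M₂ = 5, y₂ ≡ 6 (mod 29). y = 1×29×4 + 24×5×6 ≡ 111 (mod 145)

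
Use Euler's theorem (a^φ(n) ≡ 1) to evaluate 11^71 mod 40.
By Euler: 11^{16} ≡ 1 mod 40 since gcd(11, 40) = 1. 71 = 4×16 + 7. So 11^{71} ≡ 11^{7} ≡ 11 mod 40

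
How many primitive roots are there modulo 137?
A prime p has φ(p-1) primitive roots; here φ(136) = 64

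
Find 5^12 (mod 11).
Using Fermat: 5^{10} ≡ 1 (mod 11). 12 ≡ 2 (mod 10). So 5^{12} ≡ 5^{2} ≡ 3 (mod 11)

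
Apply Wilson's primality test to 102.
(101)! mod 102 = 0. Since 0 ≢ -1 mod 102, 102 is not prime.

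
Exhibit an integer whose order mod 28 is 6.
11 has order 6 mod 28 since 11^{6} ≡ 1 (mod 28) and no smaller power works.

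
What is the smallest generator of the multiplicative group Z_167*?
g = 5. For each prime q|166: 5^{83}≡166, 5^{2}≡25, none ≡ 1, so ord_167(5) = 166 and 5 is a primitive root.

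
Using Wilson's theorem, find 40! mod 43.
(42)! = (40)! × (41) × (42) ≡ -1 mod 43. So (40)! ≡ -1 × [(42)(41)]^(-1) ≡ 21 mod 43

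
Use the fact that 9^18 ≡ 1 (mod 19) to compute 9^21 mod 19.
By Fermat: 9^{18} ≡ 1 (mod 19). So 9^{21} = 9^{18} · 9^{3} ≡ 9^{3} ≡ 7 (mod 19)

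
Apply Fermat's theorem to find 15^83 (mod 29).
By Fermat: 15^{28} ≡ 1 (mod 29). 83 = 2×28 + 27. So 15^{83} ≡ 15^{27} ≡ 2 (mod 29)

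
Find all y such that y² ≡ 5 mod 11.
The square roots of 5 mod 11 are 4 and 7. Verify: 4² = 16 ≡ 5 mod 11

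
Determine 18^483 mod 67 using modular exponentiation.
Using Fermat: 18^{66} ≡ 1 (mod 67). 483 ≡ 21 (mod 66). So 18^{483} ≡ 18^{21} ≡ 43 (mod 67)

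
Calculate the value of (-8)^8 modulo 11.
By repeated squaring (mod 11): (-8)^{1}≡3, (-8)^{2}≡9, (-8)^{4}≡4, (-8)^{8}≡5. So (-8)^{8} ≡ 5 (mod 11)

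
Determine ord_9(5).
Powers of 5 mod 9: 5^1≡5, 5^2≡7, 5^3≡8, 5^4≡4, 5^5≡2, 5^6≡1. ord_9(5) = 6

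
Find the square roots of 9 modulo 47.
The square roots of 9 mod 47 are 3 and 44. Verify: 3² = 9 ≡ 9 mod 47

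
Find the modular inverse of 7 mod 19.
Since 19 is prime, by Fermat 7^(-1) ≡ 7^{17} ≡ 11 (mod 19). Verify: 7 × 11 = 77 ≡ 1 (mod 19)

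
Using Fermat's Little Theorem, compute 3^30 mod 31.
By Fermat's Little Theorem, 3^{30} ≡ 1 (mod 31) since 31 is prime and gcd(3, 31) = 1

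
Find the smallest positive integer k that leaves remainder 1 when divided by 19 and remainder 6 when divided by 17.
M = 19 × 17 = 323. M₁ = 17, y₁ ≡ 9 mod 19. M₂ = 19, y₂ ≡ 9 mod 17. k = 1×17×9 + 6×19×9 ≡ 210 mod 323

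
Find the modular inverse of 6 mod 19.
Since 19 is prime, by Fermat 6^(-1) ≡ 6^{17} ≡ 16 mod 19. Verify: 6 × 16 = 96 ≡ 1 mod 19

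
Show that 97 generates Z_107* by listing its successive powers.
97^1, 97^2, ..., 97^{106} mod 107: [97, 100, 70, 49, 45, 85, 6, 47, 65, 99, 80, 56, 82, 36, 68, 69, 59, 52, 15, 64, 2, 87, 93, 33, 98, 90, 63, 12, 94, 23, 91, 53, 5, 57, 72, 29, 31, 11, 104, 30, 21, 4, 67, 79, 66, 89, 73, 19, 24, 81, 46, 75, 106, 10, 7, 37, 58, 62, 22, 101, 60, 42, 8, 27, 51, 25, 71, 39, 38, 48, 55, 92, 43, 105, 20, 14, 74, 9, 17, 44, 95, 13, 84, 16, 54, 102, 50, 35, 78, 76, 96, 3, 77, 86, 103, 40, 28, 41, 18, 34, 88, 83, 26, 61, 32, 1]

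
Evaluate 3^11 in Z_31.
By repeated squaring mod 31: 3^{1}≡3, 3^{2}≡9, 3^{4}≡19, 3^{8}≡20. Then 3^{11} = 3^{8+2+1} ≡ 20 × 9 × 3 ≡ 13 mod 31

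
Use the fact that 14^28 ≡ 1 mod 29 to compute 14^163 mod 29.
By Fermat: 14^{28} ≡ 1 mod 29. 163 ≡ 23 mod 28. So 14^{163} ≡ 14^{23} ≡ 26 mod 29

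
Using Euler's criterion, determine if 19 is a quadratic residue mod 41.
By Euler's criterion: 19^{20} ≡ 40 (mod 41). Since this equals -1 (≡ 40), 19 is not a QR.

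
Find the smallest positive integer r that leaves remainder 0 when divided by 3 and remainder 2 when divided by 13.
M = 3 × 13 = 39. M₁ = 13, y₁ ≡ 1 (mod 3). M₂ = 3, y₂ ≡ 9 (mod 13). r = 0×13×1 + 2×3×9 ≡ 15 (mod 39)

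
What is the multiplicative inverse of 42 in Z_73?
Since 73 is prime, by Fermat 42^(-1) ≡ 42^{71} ≡ 40 (mod 73). Verify: 42 × 40 = 1680 ≡ 1 (mod 73)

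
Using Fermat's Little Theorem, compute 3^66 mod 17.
By Fermat: 3^{16} ≡ 1 (mod 17). 66 = 4×16 + 2. So 3^{66} ≡ 3^{2} ≡ 9 (mod 17)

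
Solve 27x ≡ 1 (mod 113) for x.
Since 113 is prime, by Fermat 27^(-1) ≡ 27^{111} ≡ 67 (mod 113). Verify: 27 × 67 = 1809 ≡ 1 (mod 113)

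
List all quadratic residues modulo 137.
QRs mod 137: {1, 2, 4, 7, 8, 9, 11, 14, 15, 16, 17, 18, 19, 22, 25, 28, 30, 32, 34, 36, 37, 38, 39, 44, 49, 50, 56, 59, 60, 61, 63, 64, 65, 68, 69, 72, 73, 74, 76, 77, 78, 81, 87, 88, 93, 98, 99, 100, 101, 103, 105, 107, 109, 112, 115, 118, 119, 120, 121, 122, 123, 126, 128, 129, 130, 133, 135, 136}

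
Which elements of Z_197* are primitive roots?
There are φ(196) = 84 primitive roots mod 197: {2, 3, 5, 8, 11, 12, 13, 17, 18, 21, 27, 30, 31, 32, 35, 38, 44, 45, 46, 48, 50, 52, 56, 57, 58, 66, 67, 71, 72, 73, 74, 75, 78, 79, 80, 82, 86, 89, 91, 94, 95, 98, 99, 102, 103, 106, 108, 111, 115, 117, 118, 119, 122, 123, 124, 125, 126, 130, 131, 139, 140, 141, 145, 147, 149, 151, 152, 153, 159, 162, 165, 166, 167, 170, 176, 179, 180, 184, 185, 186, 189, 192, 194, 195}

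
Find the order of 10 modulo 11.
Powers of 10 mod 11: 10^1≡10, 10^2≡1. So the order of 10 is 2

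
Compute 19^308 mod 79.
Using Fermat: 19^{78} ≡ 1 (mod 79). 308 ≡ 74 (mod 78). So 19^{308} ≡ 19^{74} ≡ 49 (mod 79)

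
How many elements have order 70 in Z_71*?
There are φ(71-1) = φ(70) = 24 primitive roots modulo 71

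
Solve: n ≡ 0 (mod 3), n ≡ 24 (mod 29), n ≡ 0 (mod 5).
M = 3 × 29 × 5 = 435. M₁ = 145, y₁ ≡ 1 (mod 3). M₂ = 15, y₂ ≡ 2 (mod 29). M₃ = 87, y₃ ≡ 3 (mod 5). n = 0×145×1 + 24×15×2 + 0×87×3 ≡ 285 (mod 435)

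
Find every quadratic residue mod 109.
Squares in Z_109*: {1, 3, 4, 5, 7, 9, 12, 15, 16, 20, 21, 22, 25, 26, 27, 28, 29, 31, 34, 35, 36, 38, 43, 45, 46, 48, 49, 60, 61, 63, 64, 66, 71, 73, 74, 75, 78, 80, 81, 82, 83, 84, 87, 88, 89, 93, 94, 97, 100, 102, 104, 105, 106, 108}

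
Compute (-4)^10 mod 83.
By repeated squaring (mod 83): (-4)^{1}≡79, (-4)^{2}≡16, (-4)^{4}≡7, (-4)^{8}≡49. Then (-4)^{10} = (-4)^{8+2} ≡ 49 × 16 ≡ 37 (mod 83)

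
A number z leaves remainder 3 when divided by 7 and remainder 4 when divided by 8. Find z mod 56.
M = 7 × 8 = 56. M₁ = 8, y₁ ≡ 1 mod 7. M₂ = 7, y₂ ≡ 7 mod 8. z = 3×8×1 + 4×7×7 ≡ 52 mod 56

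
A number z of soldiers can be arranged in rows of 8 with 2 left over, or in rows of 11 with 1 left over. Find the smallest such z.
M = 8 × 11 = 88. M₁ = 11, y₁ ≡ 3 (mod 8). M₂ = 8, y₂ ≡ 7 (mod 11). z = 2×11×3 + 1×8×7 ≡ 34 (mod 88)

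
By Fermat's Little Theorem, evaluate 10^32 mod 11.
By Fermat: 10^{10} ≡ 1 (mod 11). 32 = 3×10 + 2. So 10^{32} ≡ 10^{2} ≡ 1 (mod 11)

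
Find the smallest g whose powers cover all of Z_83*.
g = 2. For each prime q|82: 2^{41}≡82, 2^{2}≡4, none ≡ 1, so ord_83(2) = 82 and 2 is a primitive root.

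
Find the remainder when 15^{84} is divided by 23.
By Fermat: 15^{22} ≡ 1 mod 23. 84 = 3×22 + 18. So 15^{84} ≡ 15^{18} ≡ 12 mod 23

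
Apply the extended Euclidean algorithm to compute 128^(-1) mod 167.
Extended GCD: 128(-30) + 167(23) = 1. So 128^(-1) ≡ -30 ≡ 137 (mod 167). Verify: 128 × 137 = 17536 ≡ 1 (mod 167)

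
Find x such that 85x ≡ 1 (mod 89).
Since 89 is prime, by Fermat 85^(-1) ≡ 85^{87} ≡ 22 (mod 89). Verify: 85 × 22 = 1870 ≡ 1 (mod 89)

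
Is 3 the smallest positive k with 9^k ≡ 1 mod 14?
Powers of 9 mod 14: 9^1≡9, 9^2≡11, 9^3≡1. First k with 9^k≡1 is k=3. Yes, ord_14(9) = 3.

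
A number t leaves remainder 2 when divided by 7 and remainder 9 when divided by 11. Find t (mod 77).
M = 7 × 11 = 77. M₁ = 11, y₁ ≡ 2 (mod 7). M₂ = 7, y₂ ≡ 8 (mod 11). t = 2×11×2 + 9×7×8 ≡ 9 (mod 77)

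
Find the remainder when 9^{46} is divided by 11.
By Fermat: 9^{10} ≡ 1 (mod 11). 46 = 4×10 + 6. So 9^{46} ≡ 9^{6} ≡ 9 (mod 11)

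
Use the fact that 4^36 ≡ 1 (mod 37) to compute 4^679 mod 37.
By Fermat: 4^{36} ≡ 1 (mod 37). 679 ≡ 31 (mod 36). So 4^{679} ≡ 4^{31} ≡ 3 (mod 37)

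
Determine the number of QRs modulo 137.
The squaring map on Z_137* is 2-to-1, so there are (136)/2 = 68 QRs.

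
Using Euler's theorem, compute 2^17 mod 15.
By Euler: 2^{8} ≡ 1 mod 15 since gcd(2, 15) = 1. 17 = 2×8 + 1. So 2^{17} ≡ 2^{1} ≡ 2 mod 15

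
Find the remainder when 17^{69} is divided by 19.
By Fermat: 17^{18} ≡ 1 mod 19. 69 = 3×18 + 15. So 17^{69} ≡ 17^{15} ≡ 7 mod 19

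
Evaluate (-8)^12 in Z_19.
By repeated squaring (mod 19): (-8)^{1}≡11, (-8)^{2}≡7, (-8)^{4}≡11, (-8)^{8}≡7. Then (-8)^{12} = (-8)^{8+4} ≡ 7 × 11 ≡ 1 (mod 19)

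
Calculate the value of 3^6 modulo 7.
Using Fermat: 3^{6} ≡ 1 mod 7. 6 ≡ 0 mod 6. So 3^{6} ≡ 3^{0} ≡ 1 mod 7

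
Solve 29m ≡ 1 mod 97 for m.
Since 97 is prime, by Fermat 29^(-1) ≡ 29^{95} ≡ 87 mod 97. Verify: 29 × 87 = 2523 ≡ 1 mod 97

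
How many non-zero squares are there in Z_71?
For prime 71, there are (p-1)/2 = (71-1)/2 = 35 quadratic residues (excluding 0).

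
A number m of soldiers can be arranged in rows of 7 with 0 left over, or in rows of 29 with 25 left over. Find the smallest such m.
M = 7 × 29 = 203. M₁ = 29, y₁ ≡ 1 (mod 7). M₂ = 7, y₂ ≡ 25 (mod 29). m = 0×29×1 + 25×7×25 ≡ 112 (mod 203)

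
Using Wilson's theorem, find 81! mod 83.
(82)! = (81)! × (82) ≡ -1 (mod 83). So (81)! ≡ -1 × (82)^(-1) ≡ (-1)×(-1) = 1 (mod 83)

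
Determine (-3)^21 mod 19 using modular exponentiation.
Using Fermat: (-3)^{18} ≡ 1 (mod 19). 21 ≡ 3 (mod 18). So (-3)^{21} ≡ (-3)^{3} ≡ 11 (mod 19)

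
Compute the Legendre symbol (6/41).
(6/41) = 6^{20} mod 41 = -1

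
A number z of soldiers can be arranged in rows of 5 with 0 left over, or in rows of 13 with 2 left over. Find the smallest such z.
M = 5 × 13 = 65. M₁ = 13, y₁ ≡ 2 mod 5. M₂ = 5, y₂ ≡ 8 mod 13. z = 0×13×2 + 2×5×8 ≡ 15 mod 65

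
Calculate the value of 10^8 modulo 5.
By repeated squaring (mod 5): 10^{1}≡0, 10^{2}≡0, 10^{4}≡0, 10^{8}≡0. So 10^{8} ≡ 0 (mod 5)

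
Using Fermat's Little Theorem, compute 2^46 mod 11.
By Fermat: 2^{10} ≡ 1 mod 11. 46 = 4×10 + 6. So 2^{46} ≡ 2^{6} ≡ 9 mod 11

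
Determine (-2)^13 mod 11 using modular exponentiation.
Using Fermat: (-2)^{10} ≡ 1 (mod 11). 13 ≡ 3 (mod 10). So (-2)^{13} ≡ (-2)^{3} ≡ 3 (mod 11)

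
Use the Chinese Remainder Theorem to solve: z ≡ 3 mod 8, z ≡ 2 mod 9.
M = 8 × 9 = 72. M₁ = 9, y₁ ≡ 1 mod 8. M₂ = 8, y₂ ≡ 8 mod 9. z = 3×9×1 + 2×8×8 ≡ 11 mod 72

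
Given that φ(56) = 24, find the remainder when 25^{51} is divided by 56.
By Euler: 25^{24} ≡ 1 (mod 56) since gcd(25, 56) = 1. 51 = 2×24 + 3. So 25^{51} ≡ 25^{3} ≡ 1 (mod 56)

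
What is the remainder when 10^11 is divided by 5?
By repeated squaring (mod 5): 10^{1}≡0, 10^{2}≡0, 10^{4}≡0, 10^{8}≡0. Then 10^{11} = 10^{8+2+1} ≡ 0 × 0 × 0 ≡ 0 (mod 5)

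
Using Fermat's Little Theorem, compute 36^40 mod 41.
By Fermat's Little Theorem, 36^{40} ≡ 1 (mod 41) since 41 is prime and gcd(36, 41) = 1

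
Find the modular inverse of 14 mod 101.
Since 101 is prime, by Fermat 14^(-1) ≡ 14^{99} ≡ 65 mod 101. Verify: 14 × 65 = 910 ≡ 1 mod 101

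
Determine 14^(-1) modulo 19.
Since 19 is prime, by Fermat 14^(-1) ≡ 14^{17} ≡ 15 (mod 19). Verify: 14 × 15 = 210 ≡ 1 (mod 19)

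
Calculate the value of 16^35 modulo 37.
By repeated squaring mod 37: 16^{1}≡16, 16^{2}≡34, 16^{4}≡9, 16^{8}≡7, 16^{16}≡12, 16^{32}≡33. Then 16^{35} = 16^{32+2+1} ≡ 33 × 34 × 16 ≡ 7 mod 37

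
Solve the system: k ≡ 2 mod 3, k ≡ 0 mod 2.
M = 3 × 2 = 6. M₁ = 2, y₁ ≡ 2 mod 3. M₂ = 3, y₂ ≡ 1 mod 2. k = 2×2×2 + 0×3×1 ≡ 2 mod 6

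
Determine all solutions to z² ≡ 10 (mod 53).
The square roots of 10 mod 53 are 13 and 40. Verify: 13² = 169 ≡ 10 (mod 53)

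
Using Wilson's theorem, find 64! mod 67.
(66)! = (64)! × (65) × (66) ≡ -1 mod 67. So (64)! ≡ -1 × [(66)(65)]^(-1) ≡ 33 mod 67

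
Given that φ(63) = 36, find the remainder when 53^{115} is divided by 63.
By Euler: 53^{36} ≡ 1 mod 63 since gcd(53, 63) = 1. 115 = 3×36 + 7. So 53^{115} ≡ 53^{7} ≡ 53 mod 63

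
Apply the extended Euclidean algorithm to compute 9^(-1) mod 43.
Extended GCD: 9(-19) + 43(4) = 1. So 9^(-1) ≡ -19 ≡ 24 (mod 43). Verify: 9 × 24 = 216 ≡ 1 (mod 43)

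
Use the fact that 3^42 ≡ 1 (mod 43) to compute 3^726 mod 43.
By Fermat: 3^{42} ≡ 1 (mod 43). 726 ≡ 12 (mod 42). So 3^{726} ≡ 3^{12} ≡ 4 (mod 43)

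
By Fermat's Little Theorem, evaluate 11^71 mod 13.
By Fermat: 11^{12} ≡ 1 (mod 13). 71 = 5×12 + 11. So 11^{71} ≡ 11^{11} ≡ 6 (mod 13)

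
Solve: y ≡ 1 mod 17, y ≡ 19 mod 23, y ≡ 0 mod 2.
M = 17 × 23 × 2 = 782. M₁ = 46, y₁ ≡ 10 mod 17. M₂ = 34, y₂ ≡ 21 mod 23. M₃ = 391, y₃ ≡ 1 mod 2. y = 1×46×10 + 19×34×21 + 0×391×1 ≡ 732 mod 782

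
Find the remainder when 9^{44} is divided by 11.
By Fermat: 9^{10} ≡ 1 mod 11. 44 = 4×10 + 4. So 9^{44} ≡ 9^{4} ≡ 5 mod 11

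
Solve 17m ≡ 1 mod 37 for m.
Since 37 is prime, by Fermat 17^(-1) ≡ 17^{35} ≡ 24 mod 37. Verify: 17 × 24 = 408 ≡ 1 mod 37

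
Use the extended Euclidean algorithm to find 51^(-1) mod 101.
Extended GCD: 51(2) + 101(-1) = 1. So 51^(-1) ≡ 2 mod 101. Verify: 51 × 2 = 102 ≡ 1 mod 101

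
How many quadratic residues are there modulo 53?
Exactly half the non-zero residues mod a prime are QRs: (53-1)/2 = 26.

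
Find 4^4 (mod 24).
4^{4} = 256 ≡ 16 (mod 24)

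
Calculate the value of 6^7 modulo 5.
Using Fermat: 6^{4} ≡ 1 (mod 5). 7 ≡ 3 (mod 4). So 6^{7} ≡ 6^{3} ≡ 1 (mod 5)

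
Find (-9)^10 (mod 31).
By repeated squaring (mod 31): (-9)^{1}≡22, (-9)^{2}≡19, (-9)^{4}≡20, (-9)^{8}≡28. Then (-9)^{10} = (-9)^{8+2} ≡ 28 × 19 ≡ 5 (mod 31)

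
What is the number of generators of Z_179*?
There are φ(179-1) = φ(178) = 88 primitive roots modulo 179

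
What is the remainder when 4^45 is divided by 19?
Using Fermat: 4^{18} ≡ 1 (mod 19). 45 ≡ 9 (mod 18). So 4^{45} ≡ 4^{9} ≡ 1 (mod 19)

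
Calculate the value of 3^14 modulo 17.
By repeated squaring mod 17: 3^{1}≡3, 3^{2}≡9, 3^{4}≡13, 3^{8}≡16. Then 3^{14} = 3^{8+4+2} ≡ 16 × 13 × 9 ≡ 2 mod 17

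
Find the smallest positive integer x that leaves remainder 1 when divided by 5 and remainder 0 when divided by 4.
M = 5 × 4 = 20. M₁ = 4, y₁ ≡ 4 (mod 5). M₂ = 5, y₂ ≡ 1 (mod 4). x = 1×4×4 + 0×5×1 ≡ 16 (mod 20)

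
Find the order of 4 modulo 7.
Powers of 4 mod 7: 4^1≡4, 4^2≡2, 4^3≡1. So the order of 4 is 3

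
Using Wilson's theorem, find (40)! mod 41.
By Wilson's theorem, (40)! ≡ -1 ≡ 40 mod 41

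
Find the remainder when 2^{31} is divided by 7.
By Fermat: 2^{6} ≡ 1 mod 7. 31 = 5×6 + 1. So 2^{31} ≡ 2^{1} ≡ 2 mod 7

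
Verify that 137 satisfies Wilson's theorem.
(136)! mod 137 = 136. Since this equals -1 (mod 137), Wilson confirms 137 is prime.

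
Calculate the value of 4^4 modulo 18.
4^{4} = 256 ≡ 4 mod 18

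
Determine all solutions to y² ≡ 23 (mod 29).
The square roots of 23 mod 29 are 20 and 9. Verify: 20² = 400 ≡ 23 (mod 29)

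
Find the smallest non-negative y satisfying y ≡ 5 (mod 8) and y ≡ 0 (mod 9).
M = 8 × 9 = 72. M₁ = 9, y₁ ≡ 1 (mod 8). M₂ = 8, y₂ ≡ 8 (mod 9). y = 5×9×1 + 0×8×8 ≡ 45 (mod 72)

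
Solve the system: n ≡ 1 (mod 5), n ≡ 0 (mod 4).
M = 5 × 4 = 20. M₁ = 4, y₁ ≡ 4 (mod 5). M₂ = 5, y₂ ≡ 1 (mod 4). n = 1×4×4 + 0×5×1 ≡ 16 (mod 20)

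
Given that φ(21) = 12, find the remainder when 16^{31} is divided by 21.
By Euler: 16^{12} ≡ 1 mod 21 since gcd(16, 21) = 1. 31 = 2×12 + 7. So 16^{31} ≡ 16^{7} ≡ 16 mod 21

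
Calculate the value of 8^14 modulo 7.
Using Fermat: 8^{6} ≡ 1 mod 7. 14 ≡ 2 mod 6. So 8^{14} ≡ 8^{2} ≡ 1 mod 7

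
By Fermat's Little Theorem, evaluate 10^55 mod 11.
By Fermat: 10^{10} ≡ 1 mod 11. 55 = 5×10 + 5. So 10^{55} ≡ 10^{5} ≡ 10 mod 11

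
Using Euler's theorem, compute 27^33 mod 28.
By Euler: 27^{12} ≡ 1 mod 28 since gcd(27, 28) = 1. 33 = 2×12 + 9. So 27^{33} ≡ 27^{9} ≡ 27 mod 28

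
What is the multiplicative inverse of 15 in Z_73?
Since 73 is prime, by Fermat 15^(-1) ≡ 15^{71} ≡ 39 (mod 73). Verify: 15 × 39 = 585 ≡ 1 (mod 73)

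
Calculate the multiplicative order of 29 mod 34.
Powers of 29 mod 34: 29^1≡29, 29^2≡25, 29^3≡11, 29^4≡13, 29^5≡3, 29^6≡19, 29^7≡7, 29^8≡33, 29^9≡5, 29^10≡9, 29^11≡23, 29^12≡21, 29^13≡31, 29^14≡15, 29^15≡27, 29^16≡1. Order = 16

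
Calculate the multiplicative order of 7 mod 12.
Powers of 7 mod 12: 7^1≡7, 7^2≡1. So the order of 7 is 2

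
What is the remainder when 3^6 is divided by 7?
Using Fermat: 3^{6} ≡ 1 mod 7. 6 ≡ 0 mod 6. So 3^{6} ≡ 3^{0} ≡ 1 mod 7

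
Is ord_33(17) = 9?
Powers of 17 mod 33: 17^1≡17, 17^2≡25, 17^3≡29, 17^4≡31, 17^5≡32, 17^6≡16, 17^7≡8, 17^8≡4, 17^9≡2, 17^10≡1. 17^9≡2≢1, so ord ≠ 9. No, the actual order is 10.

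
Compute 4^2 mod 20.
4^{2} = 16 ≡ 16 mod 20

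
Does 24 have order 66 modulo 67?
24^{11} ≡ 1 (mod 67) and 11 < 66, so ord_67(24) = 11 ≠ 66 and 24 is not a primitive root.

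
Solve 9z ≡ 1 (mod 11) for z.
Since 11 is prime, by Fermat 9^(-1) ≡ 9^{9} ≡ 5 (mod 11). Verify: 9 × 5 = 45 ≡ 1 (mod 11)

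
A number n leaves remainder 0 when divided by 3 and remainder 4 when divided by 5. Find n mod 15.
M = 3 × 5 = 15. M₁ = 5, y₁ ≡ 2 mod 3. M₂ = 3, y₂ ≡ 2 mod 5. n = 0×5×2 + 4×3×2 ≡ 9 mod 15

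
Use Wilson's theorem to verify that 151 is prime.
(150)! mod 151 = 150. Since this equals -1 (mod 151), Wilson confirms 151 is prime.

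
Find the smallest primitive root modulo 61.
g = 2. Powers: [2, 4, 8, 16, 32, 3, ...] generates all 60 non-zero residues.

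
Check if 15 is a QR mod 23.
By Euler's criterion: 15^{11} ≡ 22 (mod 23). Since this equals -1 (≡ 22), 15 is not a QR.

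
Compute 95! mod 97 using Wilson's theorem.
(96)! = (95)! × (96) ≡ -1 mod 97. So (95)! ≡ -1 × (96)^(-1) ≡ (-1)×(-1) = 1 mod 97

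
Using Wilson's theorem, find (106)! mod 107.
By Wilson's theorem, (106)! ≡ -1 ≡ 106 (mod 107)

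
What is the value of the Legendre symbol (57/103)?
(57/103) = 57^{51} mod 103 = -1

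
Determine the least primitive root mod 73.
g = 5. For each prime q|72: 5^{36}≡72, 5^{24}≡8, none ≡ 1, so ord_73(5) = 72 and 5 is a primitive root.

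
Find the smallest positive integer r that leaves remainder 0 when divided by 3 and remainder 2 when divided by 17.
M = 3 × 17 = 51. M₁ = 17, y₁ ≡ 2 (mod 3). M₂ = 3, y₂ ≡ 6 (mod 17). r = 0×17×2 + 2×3×6 ≡ 36 (mod 51)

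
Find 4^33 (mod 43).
By repeated squaring (mod 43): 4^{1}≡4, 4^{2}≡16, 4^{4}≡41, 4^{8}≡4, 4^{16}≡16, 4^{32}≡41. Then 4^{33} = 4^{32+1} ≡ 41 × 4 ≡ 35 (mod 43)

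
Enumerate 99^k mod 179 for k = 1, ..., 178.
99^1, 99^2, ..., 99^{178} mod 179: [99, 135, 119, 146, 134, 20, 11, 15, 53, 56, 174, 42, 41, 121, 165, 46, 79, 124, 104, 93, 78, 25, 148, 153, 111, 70, 128, 142, 96, 17, 72, 147, 54, 155, 130, 161, 8, 76, 6, 57, 94, 177, 160, 88, 120, 66, 90, 139, 157, 149, 73, 67, 10, 95, 97, 116, 28, 87, 21, 110, 150, 172, 23, 129, 62, 52, 136, 39, 102, 74, 166, 145, 35, 64, 71, 48, 98, 36, 163, 27, 167, 65, 170, 4, 38, 3, 118, 47, 178, 80, 44, 60, 33, 45, 159, 168, 164, 126, 123, 5, 137, 138, 58, 14, 133, 100, 55, 75, 86, 101, 154, 31, 26, 68, 109, 51, 37, 83, 162, 107, 32, 125, 24, 49, 18, 171, 103, 173, 122, 85, 2, 19, 91, 59, 113, 89, 40, 22, 30, 106, 112, 169, 84, 82, 63, 151, 92, 158, 69, 29, 7, 156, 50, 117, 127, 43, 140, 77, 105, 13, 34, 144, 115, 108, 131, 81, 143, 16, 152, 12, 114, 9, 175, 141, 176, 61, 132, 1]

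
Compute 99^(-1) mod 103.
Since 103 is prime, by Fermat 99^(-1) ≡ 99^{101} ≡ 77 mod 103. Verify: 99 × 77 = 7623 ≡ 1 mod 103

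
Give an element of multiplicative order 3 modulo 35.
11 has order 3 mod 35 since 11^{3} ≡ 1 (mod 35) and no smaller power works.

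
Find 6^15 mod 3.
By repeated squaring mod 3: 6^{1}≡0, 6^{2}≡0, 6^{4}≡0, 6^{8}≡0. Then 6^{15} = 6^{8+4+2+1} ≡ 0 × 0 × 0 × 0 ≡ 0 mod 3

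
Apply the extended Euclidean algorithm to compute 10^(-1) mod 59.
Extended GCD: 10(6) + 59(-1) = 1. So 10^(-1) ≡ 6 (mod 59). Verify: 10 × 6 = 60 ≡ 1 (mod 59)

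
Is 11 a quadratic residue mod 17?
By Euler's criterion: 11^{8} ≡ 16 mod 17. Since this equals -1 (≡ 16), 11 is not a QR.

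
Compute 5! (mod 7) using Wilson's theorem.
(6)! = (5)! × (6) ≡ -1 (mod 7). So (5)! ≡ -1 × (6)^(-1) ≡ (-1)×(-1) = 1 (mod 7)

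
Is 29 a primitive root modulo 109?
29^{54} ≡ 1 (mod 109) and 54 < 108, so ord_109(29) = 54 ≠ 108 and 29 is not a primitive root.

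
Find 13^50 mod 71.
By repeated squaring mod 71: 13^{1}≡13, 13^{2}≡27, 13^{4}≡19, 13^{8}≡6, 13^{16}≡36, 13^{32}≡18. Then 13^{50} = 13^{32+16+2} ≡ 18 × 36 × 27 ≡ 30 mod 71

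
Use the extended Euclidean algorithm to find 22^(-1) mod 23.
Extended GCD: 22(-1) + 23(1) = 1. So 22^(-1) ≡ -1 ≡ 22 (mod 23). Verify: 22 × 22 = 484 ≡ 1 (mod 23)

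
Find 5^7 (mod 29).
By repeated squaring (mod 29): 5^{1}≡5, 5^{2}≡25, 5^{4}≡16. Then 5^{7} = 5^{4+2+1} ≡ 16 × 25 × 5 ≡ 28 (mod 29)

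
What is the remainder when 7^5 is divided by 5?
Using Fermat: 7^{4} ≡ 1 mod 5. 5 ≡ 1 mod 4. So 7^{5} ≡ 7^{1} ≡ 2 mod 5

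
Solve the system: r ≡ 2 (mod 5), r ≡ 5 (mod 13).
M = 5 × 13 = 65. M₁ = 13, y₁ ≡ 2 (mod 5). M₂ = 5, y₂ ≡ 8 (mod 13). r = 2×13×2 + 5×5×8 ≡ 57 (mod 65)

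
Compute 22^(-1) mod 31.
Since 31 is prime, by Fermat 22^(-1) ≡ 22^{29} ≡ 24 mod 31. Verify: 22 × 24 = 528 ≡ 1 mod 31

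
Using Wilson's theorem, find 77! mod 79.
(78)! = (77)! × (78) ≡ -1 (mod 79). So (77)! ≡ -1 × (78)^(-1) ≡ (-1)×(-1) = 1 (mod 79)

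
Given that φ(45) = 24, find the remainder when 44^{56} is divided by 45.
By Euler: 44^{24} ≡ 1 (mod 45) since gcd(44, 45) = 1. 56 = 2×24 + 8. So 44^{56} ≡ 44^{8} ≡ 1 (mod 45)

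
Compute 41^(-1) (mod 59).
Since 59 is prime, by Fermat 41^(-1) ≡ 41^{57} ≡ 36 (mod 59). Verify: 41 × 36 = 1476 ≡ 1 (mod 59)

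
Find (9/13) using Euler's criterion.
(9/13) = 9^{6} mod 13 = 1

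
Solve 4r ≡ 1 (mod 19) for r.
Since 19 is prime, by Fermat 4^(-1) ≡ 4^{17} ≡ 5 (mod 19). Verify: 4 × 5 = 20 ≡ 1 (mod 19)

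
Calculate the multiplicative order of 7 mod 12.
Powers of 7 mod 12: 7^1≡7, 7^2≡1. Order = 2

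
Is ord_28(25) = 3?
Powers of 25 mod 28: 25^1≡25, 25^2≡9, 25^3≡1. First k with 25^k≡1 is k=3. Yes, ord_28(25) = 3.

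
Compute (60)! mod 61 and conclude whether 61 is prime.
(60)! mod 61 = 60. Since 60 ≡ -1 (mod 61), 61 is prime.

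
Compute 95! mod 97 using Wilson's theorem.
(96)! = (95)! × (96) ≡ -1 mod 97. So (95)! ≡ -1 × (96)^(-1) ≡ (-1)×(-1) = 1 mod 97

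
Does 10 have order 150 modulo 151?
10^{75} ≡ 1 (mod 151) and 75 < 150, so ord_151(10) = 75 ≠ 150 and 10 is not a primitive root.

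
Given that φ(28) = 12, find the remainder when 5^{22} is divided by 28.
By Euler: 5^{12} ≡ 1 mod 28 since gcd(5, 28) = 1. 22 = 1×12 + 10. So 5^{22} ≡ 5^{10} ≡ 9 mod 28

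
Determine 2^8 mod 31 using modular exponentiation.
By repeated squaring (mod 31): 2^{1}≡2, 2^{2}≡4, 2^{4}≡16, 2^{8}≡8. So 2^{8} ≡ 8 (mod 31)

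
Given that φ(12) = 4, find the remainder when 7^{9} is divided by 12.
By Euler: 7^{4} ≡ 1 (mod 12) since gcd(7, 12) = 1. 9 = 2×4 + 1. So 7^{9} ≡ 7^{1} ≡ 7 (mod 12)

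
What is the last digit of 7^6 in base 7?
By repeated squaring mod 7: 7^{1}≡0, 7^{2}≡0, 7^{4}≡0. Then 7^{6} = 7^{4+2} ≡ 0 × 0 ≡ 0 mod 7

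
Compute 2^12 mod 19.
By repeated squaring (mod 19): 2^{1}≡2, 2^{2}≡4, 2^{4}≡16, 2^{8}≡9. Then 2^{12} = 2^{8+4} ≡ 9 × 16 ≡ 11 (mod 19)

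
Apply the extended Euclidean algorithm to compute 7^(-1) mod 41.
Extended GCD: 7(6) + 41(-1) = 1. So 7^(-1) ≡ 6 mod 41. Verify: 7 × 6 = 42 ≡ 1 mod 41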